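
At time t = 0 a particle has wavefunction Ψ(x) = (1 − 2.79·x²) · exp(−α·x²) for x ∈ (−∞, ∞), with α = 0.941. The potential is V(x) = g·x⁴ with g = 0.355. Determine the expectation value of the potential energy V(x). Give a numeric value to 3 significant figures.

⟨V⟩ = ∫ V(x)·|Ψ|² dx / ∫|Ψ|² dx.
Expand each integrand as polynomial × e^(−2αx²) and use ∫x^(2j)·e^(−2αx²) dx = (2j−1)!!/(4α)^j · √(π/(2α)), odd powers → 0; here √(π/(2α)) = 1.2920.
State is unnormalized: ∫|Ψ|² dx = 1.5062, and ∫Ψ*·V(x)·Ψ dx = 1.2449, so ⟨V⟩ = 1.2449 / 1.5062.
⟨V⟩ = 0.82647.

0.826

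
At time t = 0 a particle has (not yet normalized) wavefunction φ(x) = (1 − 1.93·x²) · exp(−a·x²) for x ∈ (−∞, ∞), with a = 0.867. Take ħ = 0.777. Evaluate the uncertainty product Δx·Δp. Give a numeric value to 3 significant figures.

Δx = √(⟨x²⟩−⟨x⟩²), Δp = √(⟨p²⟩−⟨p⟩²).
Expand each integrand as polynomial × e^(−2ax²) and use ∫x^(2j)·e^(−2ax²) dx = (2j−1)!!/(4a)^j · √(π/(2a)), odd powers → 0; here √(π/(2a)) = 1.3460. Differentiate with the product rule, d/dx e^(−ax²) = −2ax·e^(−ax²).
Normalization: ∫|φ|² dx = 1.0985.
⟨x⟩ = 0.0000, ⟨x²⟩ = 0.81497 ⇒ Δx = 0.90276.
⟨p⟩ = 0.0000, ⟨p²⟩ = 2.7458 ⇒ Δp = 1.6570.
Δx·Δp = 1.4959.

1.50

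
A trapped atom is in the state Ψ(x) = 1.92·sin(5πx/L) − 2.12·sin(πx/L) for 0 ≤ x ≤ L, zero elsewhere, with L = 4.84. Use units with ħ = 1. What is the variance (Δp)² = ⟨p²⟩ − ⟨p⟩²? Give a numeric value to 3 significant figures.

4.98

Compute ⟨p⟩ and ⟨p²⟩ separately; (Δp)² = ⟨p²⟩ − ⟨p⟩².
d²/dx² sin(jπx/L) = −(jπ/L)²·sin(jπx/L); on 0 ≤ x ≤ L, ∫sin²(jπx/L) dx = L/2 and ∫sin(jπx/L)·sin(lπx/L) dx = 0 for j ≠ l, so only diagonal terms survive in ∫|Ψ|² and ∫Ψ·Ψ″; ∫Ψ·Ψ′ dx = [Ψ²/2] between the walls = 0.
Normalization: ∫|Ψ|² dx = 19.798.
⟨p⟩ = 0.0000 and ⟨p²⟩ = 4.9778.
(Δp)² = 4.9778 − (0.0000)² = 4.9778.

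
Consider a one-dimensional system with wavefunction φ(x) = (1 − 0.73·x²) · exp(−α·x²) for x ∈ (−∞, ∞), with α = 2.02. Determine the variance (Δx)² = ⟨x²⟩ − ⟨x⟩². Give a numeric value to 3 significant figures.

0.0851

Compute ⟨x⟩ and ⟨x²⟩ separately, then (Δx)² = ⟨x²⟩ − ⟨x⟩².
Expand each integrand as polynomial × e^(−2αx²) and use ∫x^(2j)·e^(−2αx²) dx = (2j−1)!!/(4α)^j · √(π/(2α)), odd powers → 0; here √(π/(2α)) = 0.88183.
Normalization: ∫|φ|² dx = 0.74408.
⟨x⟩ = 0.0000 and ⟨x²⟩ = 0.085123.
(Δx)² = 0.085123 − (0.0000)² = 0.085123.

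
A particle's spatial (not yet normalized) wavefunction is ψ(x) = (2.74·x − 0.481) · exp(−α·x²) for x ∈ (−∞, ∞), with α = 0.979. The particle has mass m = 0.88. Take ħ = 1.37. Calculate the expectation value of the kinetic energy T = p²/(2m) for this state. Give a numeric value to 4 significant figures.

T = −(ħ²/2m) d²/dx², so ⟨T⟩ = −(ħ²/2m) ∫ ψ*·ψ'' dx / ∫|ψ|² dx; with m = 0.88.
Expand each integrand as polynomial × e^(−2αx²) and use ∫x^(2j)·e^(−2αx²) dx = (2j−1)!!/(4α)^j · √(π/(2α)), odd powers → 0; here √(π/(2α)) = 1.2667. Differentiate with the product rule, d/dx e^(−αx²) = −2αx·e^(−αx²).
State is unnormalized: ∫|ψ|² dx = 2.7215, and ∫ψ*·(−ħ²/2m · ψ'') dx = 7.9120, so ⟨T⟩ = 7.9120 / 2.7215.
⟨T⟩ = 2.9072.

2.907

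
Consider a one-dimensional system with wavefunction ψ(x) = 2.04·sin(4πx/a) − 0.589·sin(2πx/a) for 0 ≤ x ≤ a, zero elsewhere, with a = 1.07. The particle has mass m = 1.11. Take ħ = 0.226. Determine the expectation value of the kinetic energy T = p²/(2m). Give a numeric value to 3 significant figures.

T = −(ħ²/2m) d²/dx², so ⟨T⟩ = −(ħ²/2m) ∫ ψ*·ψ'' dx / ∫|ψ|² dx; with m = 1.11.
d²/dx² sin(jπx/a) = −(jπ/a)²·sin(jπx/a); on 0 ≤ x ≤ a, ∫sin²(jπx/a) dx = a/2 and ∫sin(jπx/a)·sin(lπx/a) dx = 0 for j ≠ l, so only diagonal terms survive in ∫|ψ|² and ∫ψ·ψ″; ∫ψ·ψ′ dx = [ψ²/2] between the walls = 0.
State is unnormalized: ∫|ψ|² dx = 2.4121, and ∫ψ*·(−ħ²/2m · ψ'') dx = 7.2125, so ⟨T⟩ = 7.2125 / 2.4121.
⟨T⟩ = 2.9902.

2.99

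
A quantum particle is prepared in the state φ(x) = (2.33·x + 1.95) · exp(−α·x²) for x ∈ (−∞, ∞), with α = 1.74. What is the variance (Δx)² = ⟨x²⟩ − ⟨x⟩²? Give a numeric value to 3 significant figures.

Compute ⟨x⟩ and ⟨x²⟩ separately, then (Δx)² = ⟨x²⟩ − ⟨x⟩².
Expand each integrand as polynomial × e^(−2αx²) and use ∫x^(2j)·e^(−2αx²) dx = (2j−1)!!/(4α)^j · √(π/(2α)), odd powers → 0; here √(π/(2α)) = 0.95013.
Normalization: ∫|φ|² dx = 4.3540.
⟨x⟩ = 0.28491 and ⟨x²⟩ = 0.19259.
(Δx)² = 0.19259 − (0.28491)² = 0.11142.

0.111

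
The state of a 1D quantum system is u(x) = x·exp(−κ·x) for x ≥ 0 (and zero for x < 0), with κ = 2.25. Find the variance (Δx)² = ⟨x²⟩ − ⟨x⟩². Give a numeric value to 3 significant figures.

0.148

Compute ⟨x⟩ and ⟨x²⟩ separately, then (Δx)² = ⟨x²⟩ − ⟨x⟩².
Every integrand reduces to terms xʲ·e^(−2κx) on [0, ∞); use ∫₀^∞ xʲ·e^(−2κx) dx = j!/(2κ)^(j+1).
Normalization: ∫|u|² dx = 0.021948.
⟨x⟩ = 0.66667 and ⟨x²⟩ = 0.59259.
(Δx)² = 0.59259 − (0.66667)² = 0.14815.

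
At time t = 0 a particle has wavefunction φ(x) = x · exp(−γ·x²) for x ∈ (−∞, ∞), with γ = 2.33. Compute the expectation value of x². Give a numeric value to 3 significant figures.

⟨x²⟩ = ∫ x²·|φ|² dx / ∫|φ|² dx (integrals over the domain).
Expand each integrand as polynomial × e^(−2γx²) and use ∫x^(2j)·e^(−2γx²) dx = (2j−1)!!/(4γ)^j · √(π/(2γ)), odd powers → 0; here √(π/(2γ)) = 0.82107.
State is unnormalized: ∫|φ|² dx = 0.088098, and ∫φ*·x²·φ dx = 0.028358, so ⟨x²⟩ = 0.028358 / 0.088098.
⟨x²⟩ = 0.32189.

0.322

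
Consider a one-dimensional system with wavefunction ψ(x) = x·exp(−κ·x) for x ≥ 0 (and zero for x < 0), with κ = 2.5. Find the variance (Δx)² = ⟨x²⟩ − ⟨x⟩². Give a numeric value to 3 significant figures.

Compute ⟨x⟩ and ⟨x²⟩ separately, then (Δx)² = ⟨x²⟩ − ⟨x⟩².
Every integrand reduces to terms xʲ·e^(−2κx) on [0, ∞); use ∫₀^∞ xʲ·e^(−2κx) dx = j!/(2κ)^(j+1).
Normalization: ∫|ψ|² dx = 0.016000.
⟨x⟩ = 0.60000 and ⟨x²⟩ = 0.48000.
(Δx)² = 0.48000 − (0.60000)² = 0.12000.

0.120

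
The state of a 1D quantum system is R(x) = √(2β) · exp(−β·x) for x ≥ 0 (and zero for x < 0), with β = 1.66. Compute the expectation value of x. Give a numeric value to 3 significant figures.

⟨x⟩ = ∫ x·|R|² dx (integrals over the domain).
Every integrand reduces to terms xʲ·e^(−2βx) on [0, ∞); use ∫₀^∞ xʲ·e^(−2βx) dx = j!/(2β)^(j+1).
⟨x⟩ = 0.30120.

0.301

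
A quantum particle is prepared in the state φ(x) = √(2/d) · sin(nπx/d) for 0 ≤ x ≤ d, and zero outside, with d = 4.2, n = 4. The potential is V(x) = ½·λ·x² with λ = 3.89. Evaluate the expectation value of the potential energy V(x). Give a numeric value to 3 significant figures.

⟨V⟩ = ∫ V(x)·|φ|² dx.
With sin²θ = (1 − cos2θ)/2 on 0 ≤ x ≤ d: ∫sin²(nπx/d) dx = d/2, ∫x·sin²(nπx/d) dx = d²/4, ∫x²·sin²(nπx/d) dx = d³·(1/6 − 1/(4n²π²)); higher powers xᵏ the same way, integrating xᵏ·cos(2nπx/d) by parts.
⟨V⟩ = 11.328.

11.3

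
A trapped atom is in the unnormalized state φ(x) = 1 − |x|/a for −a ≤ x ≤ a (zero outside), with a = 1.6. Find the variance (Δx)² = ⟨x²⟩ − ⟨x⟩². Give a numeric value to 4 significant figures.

0.2560

Compute ⟨x⟩ and ⟨x²⟩ separately, then (Δx)² = ⟨x²⟩ − ⟨x⟩².
φ is even, so ∫ over [−a, a] = 2∫₀ᵃ with φ = 1 − x/a there: ∫₀ᵃ (1 − x/a)² dx = a/3, ∫₀ᵃ x²(1 − x/a)² dx = a³/30, ∫₀ᵃ x⁴(1 − x/a)² dx = a⁵/105.
Normalization: ∫|φ|² dx = 1.0667.
⟨x⟩ = 0.0000 and ⟨x²⟩ = 0.25600.
(Δx)² = 0.25600 − (0.0000)² = 0.25600.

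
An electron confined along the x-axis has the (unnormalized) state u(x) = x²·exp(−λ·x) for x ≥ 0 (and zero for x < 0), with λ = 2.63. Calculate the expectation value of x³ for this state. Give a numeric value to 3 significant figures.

1.44

⟨x³⟩ = ∫ x³·|u|² dx / ∫|u|² dx (integrals over the domain).
Every integrand reduces to terms xʲ·e^(−2λx) on [0, ∞); use ∫₀^∞ xʲ·e^(−2λx) dx = j!/(2λ)^(j+1).
State is unnormalized: ∫|u|² dx = 0.0059605, and ∫u*·x³·u dx = 0.0086009, so ⟨x³⟩ = 0.0086009 / 0.0059605.
⟨x³⟩ = 1.4430.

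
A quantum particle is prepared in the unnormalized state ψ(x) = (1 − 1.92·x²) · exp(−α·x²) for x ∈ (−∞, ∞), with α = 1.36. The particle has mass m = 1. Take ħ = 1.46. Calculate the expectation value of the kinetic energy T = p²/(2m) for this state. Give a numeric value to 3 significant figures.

T = −(ħ²/2m) d²/dx², so ⟨T⟩ = −(ħ²/2m) ∫ ψ*·ψ'' dx / ∫|ψ|² dx; with m = 1.
Expand each integrand as polynomial × e^(−2αx²) and use ∫x^(2j)·e^(−2αx²) dx = (2j−1)!!/(4α)^j · √(π/(2α)), odd powers → 0; here √(π/(2α)) = 1.0747. Differentiate with the product rule, d/dx e^(−αx²) = −2αx·e^(−αx²).
State is unnormalized: ∫|ψ|² dx = 0.71771, and ∫ψ*·(−ħ²/2m · ψ'') dx = 4.0157, so ⟨T⟩ = 4.0157 / 0.71771.
⟨T⟩ = 5.5952.

5.60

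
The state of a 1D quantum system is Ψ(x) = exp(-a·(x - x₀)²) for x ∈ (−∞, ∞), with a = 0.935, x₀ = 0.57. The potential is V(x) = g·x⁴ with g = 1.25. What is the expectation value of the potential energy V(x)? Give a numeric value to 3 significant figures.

1.05

⟨V⟩ = ∫ V(x)·|Ψ|² dx / ∫|Ψ|² dx.
Gaussian moments (u = x − x₀): ∫u^(2j)·e^(−2au²) du = (2j−1)!!/(4a)^j · √(π/(2a)), odd powers integrate to 0; here √(π/(2a)) = 1.2961.
State is unnormalized: ∫|Ψ|² dx = 1.2961, and ∫Ψ*·V(x)·Ψ dx = 1.3630, so ⟨V⟩ = 1.3630 / 1.2961.
⟨V⟩ = 1.0516.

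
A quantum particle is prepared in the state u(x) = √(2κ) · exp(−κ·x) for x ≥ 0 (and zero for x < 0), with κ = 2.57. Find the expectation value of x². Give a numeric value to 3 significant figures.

⟨x²⟩ = ∫ x²·|u|² dx (integrals over the domain).
Every integrand reduces to terms xʲ·e^(−2κx) on [0, ∞); use ∫₀^∞ xʲ·e^(−2κx) dx = j!/(2κ)^(j+1).
⟨x²⟩ = 0.075701.

0.0757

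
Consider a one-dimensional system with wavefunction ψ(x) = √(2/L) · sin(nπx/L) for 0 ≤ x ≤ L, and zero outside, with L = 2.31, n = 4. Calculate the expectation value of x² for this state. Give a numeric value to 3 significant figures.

1.76

⟨x²⟩ = ∫ x²·|ψ|² dx (integrals over the domain).
With sin²θ = (1 − cos2θ)/2 on 0 ≤ x ≤ L: ∫sin²(nπx/L) dx = L/2, ∫x·sin²(nπx/L) dx = L²/4, ∫x²·sin²(nπx/L) dx = L³·(1/6 − 1/(4n²π²)); higher powers xᵏ the same way, integrating xᵏ·cos(2nπx/L) by parts.
⟨x²⟩ = 1.7618.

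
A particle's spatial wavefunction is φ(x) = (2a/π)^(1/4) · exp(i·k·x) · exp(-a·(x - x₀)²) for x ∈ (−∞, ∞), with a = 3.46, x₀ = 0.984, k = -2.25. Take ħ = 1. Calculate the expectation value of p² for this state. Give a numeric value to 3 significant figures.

p² φ = −ħ² d²φ/dx²; ⟨p²⟩ = −ħ² ∫ φ*·φ'' dx.
Gaussian moments (u = x − x₀): ∫u^(2j)·e^(−2au²) du = (2j−1)!!/(4a)^j · √(π/(2a)), odd powers integrate to 0; here √(π/(2a)) = 0.67379. Derivatives: φ′ = (ik − 2au)·φ, φ″ = ((ik − 2au)² − 2a)·φ; the odd-in-u pieces drop out.
⟨p²⟩ = 8.5225.

8.52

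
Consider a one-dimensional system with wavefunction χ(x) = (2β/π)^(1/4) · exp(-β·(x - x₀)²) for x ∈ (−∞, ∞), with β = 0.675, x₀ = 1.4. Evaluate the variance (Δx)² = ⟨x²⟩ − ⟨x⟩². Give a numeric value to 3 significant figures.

0.370

Compute ⟨x⟩ and ⟨x²⟩ separately, then (Δx)² = ⟨x²⟩ − ⟨x⟩².
Gaussian moments (u = x − x₀): ∫u^(2j)·e^(−2βu²) du = (2j−1)!!/(4β)^j · √(π/(2β)), odd powers integrate to 0; here √(π/(2β)) = 1.5255.
⟨x⟩ = 1.4000 and ⟨x²⟩ = 2.3304.
(Δx)² = 2.3304 − (1.4000)² = 0.37037.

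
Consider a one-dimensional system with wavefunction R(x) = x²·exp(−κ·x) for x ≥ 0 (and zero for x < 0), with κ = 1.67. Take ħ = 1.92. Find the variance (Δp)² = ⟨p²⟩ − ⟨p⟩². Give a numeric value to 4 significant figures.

Compute ⟨p⟩ and ⟨p²⟩ separately; (Δp)² = ⟨p²⟩ − ⟨p⟩².
Differentiate x²·exp(−κ·x) with the product rule; every integrand then reduces to terms xʲ·e^(−2κx) on [0, ∞), with ∫₀^∞ xʲ·e^(−2κx) dx = j!/(2κ)^(j+1).
Normalization: ∫|R|² dx = 0.057740.
⟨p⟩ = 0.0000 and ⟨p²⟩ = 3.4270.
(Δp)² = 3.4270 − (0.0000)² = 3.4270.

3.427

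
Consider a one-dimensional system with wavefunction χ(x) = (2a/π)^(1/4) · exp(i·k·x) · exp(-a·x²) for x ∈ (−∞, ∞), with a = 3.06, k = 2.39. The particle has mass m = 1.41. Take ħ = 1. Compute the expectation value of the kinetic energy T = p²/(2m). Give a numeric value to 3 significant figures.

T = −(ħ²/2m) d²/dx², so ⟨T⟩ = −(ħ²/2m) ∫ χ*·χ'' dx; with m = 1.41.
Gaussian moments: ∫x^(2j)·e^(−2ax²) dx = (2j−1)!!/(4a)^j · √(π/(2a)), odd powers integrate to 0; here √(π/(2a)) = 0.71647. Derivatives: χ′ = (ik − 2ax)·χ, χ″ = ((ik − 2ax)² − 2a)·χ; the odd-in-x pieces drop out.
⟨T⟩ = 3.1107.

3.11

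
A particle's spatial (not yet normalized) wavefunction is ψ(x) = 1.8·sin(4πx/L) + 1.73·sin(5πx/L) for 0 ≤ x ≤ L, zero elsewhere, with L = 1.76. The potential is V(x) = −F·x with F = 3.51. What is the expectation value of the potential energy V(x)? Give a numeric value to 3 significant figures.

⟨V⟩ = ∫ V(x)·|ψ|² dx / ∫|ψ|² dx.
On 0 ≤ x ≤ L (j ≠ l): ∫sin²(jπx/L) dx = L/2, ∫sin(jπx/L)·sin(lπx/L) dx = 0; diagonal moments ∫x·sin²(jπx/L) dx = L²/4, ∫x²·sin²(jπx/L) dx = L³·(1/6 − 1/(4j²π²)); cross terms ∫x·sin(jπx/L)·sin(lπx/L) dx = 0 for j + l even and −4jlL²/(π²(j² − l²)²) for j + l odd, ∫x²·sin(jπx/L)·sin(lπx/L) dx = (−1)^(j+l)·4jlL³/(π²(j² − l²)²); higher powers the same way via product-to-sum and parts.
State is unnormalized: ∫|ψ|² dx = 5.4850, and ∫ψ*·V(x)·ψ dx = -10.166, so ⟨V⟩ = -10.166 / 5.4850.
⟨V⟩ = -1.8534.

-1.85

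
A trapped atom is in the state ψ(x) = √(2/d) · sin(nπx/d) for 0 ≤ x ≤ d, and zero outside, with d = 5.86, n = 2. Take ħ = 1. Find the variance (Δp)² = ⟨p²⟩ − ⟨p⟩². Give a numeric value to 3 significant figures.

Compute ⟨p⟩ and ⟨p²⟩ separately; (Δp)² = ⟨p²⟩ − ⟨p⟩².
d/dx sin(nπx/d) = (nπ/d)·cos(nπx/d) and d²/dx² sin(nπx/d) = −(nπ/d)²·sin(nπx/d); on 0 ≤ x ≤ d, ∫sin²(nπx/d) dx = d/2 and ∫sin(nπx/d)·cos(nπx/d) dx = 0.
⟨p⟩ = 0.0000 and ⟨p²⟩ = 1.1496.
(Δp)² = 1.1496 − (0.0000)² = 1.1496.

1.15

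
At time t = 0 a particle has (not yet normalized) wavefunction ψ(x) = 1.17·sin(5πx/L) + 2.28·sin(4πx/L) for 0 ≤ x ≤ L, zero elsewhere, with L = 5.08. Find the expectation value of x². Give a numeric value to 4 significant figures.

4.331

⟨x²⟩ = ∫ x²·|ψ|² dx / ∫|ψ|² dx (integrals over the domain).
On 0 ≤ x ≤ L (j ≠ l): ∫sin²(jπx/L) dx = L/2, ∫sin(jπx/L)·sin(lπx/L) dx = 0; diagonal moments ∫x·sin²(jπx/L) dx = L²/4, ∫x²·sin²(jπx/L) dx = L³·(1/6 − 1/(4j²π²)); cross terms ∫x·sin(jπx/L)·sin(lπx/L) dx = 0 for j + l even and −4jlL²/(π²(j² − l²)²) for j + l odd, ∫x²·sin(jπx/L)·sin(lπx/L) dx = (−1)^(j+l)·4jlL³/(π²(j² − l²)²); higher powers the same way via product-to-sum and parts.
State is unnormalized: ∫|ψ|² dx = 16.681, and ∫ψ*·x²·ψ dx = 72.239, so ⟨x²⟩ = 72.239 / 16.681.
⟨x²⟩ = 4.3306.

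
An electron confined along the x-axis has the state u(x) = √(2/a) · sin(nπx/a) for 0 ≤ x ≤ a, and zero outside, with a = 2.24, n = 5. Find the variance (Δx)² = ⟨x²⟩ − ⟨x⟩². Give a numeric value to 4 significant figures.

Compute ⟨x⟩ and ⟨x²⟩ separately, then (Δx)² = ⟨x²⟩ − ⟨x⟩².
With sin²θ = (1 − cos2θ)/2 on 0 ≤ x ≤ a: ∫sin²(nπx/a) dx = a/2, ∫x·sin²(nπx/a) dx = a²/4, ∫x²·sin²(nπx/a) dx = a³·(1/6 − 1/(4n²π²)); higher powers xᵏ the same way, integrating xᵏ·cos(2nπx/a) by parts.
⟨x⟩ = 1.1200 and ⟨x²⟩ = 1.6624.
(Δx)² = 1.6624 − (1.1200)² = 0.40797.

0.4080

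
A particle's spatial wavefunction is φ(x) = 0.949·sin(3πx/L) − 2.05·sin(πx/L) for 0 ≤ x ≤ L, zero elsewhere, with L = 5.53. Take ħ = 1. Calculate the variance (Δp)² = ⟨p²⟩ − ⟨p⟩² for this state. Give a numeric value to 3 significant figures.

0.778

Compute ⟨p⟩ and ⟨p²⟩ separately; (Δp)² = ⟨p²⟩ − ⟨p⟩².
d²/dx² sin(jπx/L) = −(jπ/L)²·sin(jπx/L); on 0 ≤ x ≤ L, ∫sin²(jπx/L) dx = L/2 and ∫sin(jπx/L)·sin(lπx/L) dx = 0 for j ≠ l, so only diagonal terms survive in ∫|φ|² and ∫φ·φ″; ∫φ·φ′ dx = [φ²/2] between the walls = 0.
Normalization: ∫|φ|² dx = 14.110.
⟨p⟩ = 0.0000 and ⟨p²⟩ = 0.77839.
(Δp)² = 0.77839 − (0.0000)² = 0.77839.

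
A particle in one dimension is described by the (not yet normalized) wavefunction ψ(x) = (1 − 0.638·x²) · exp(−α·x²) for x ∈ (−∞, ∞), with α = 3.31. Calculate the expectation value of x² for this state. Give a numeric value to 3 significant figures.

⟨x²⟩ = ∫ x²·|ψ|² dx / ∫|ψ|² dx (integrals over the domain).
Expand each integrand as polynomial × e^(−2αx²) and use ∫x^(2j)·e^(−2αx²) dx = (2j−1)!!/(4α)^j · √(π/(2α)), odd powers → 0; here √(π/(2α)) = 0.68888.
State is unnormalized: ∫|ψ|² dx = 0.62729, and ∫ψ*·x²·ψ dx = 0.038799, so ⟨x²⟩ = 0.038799 / 0.62729.
⟨x²⟩ = 0.061852.

0.0619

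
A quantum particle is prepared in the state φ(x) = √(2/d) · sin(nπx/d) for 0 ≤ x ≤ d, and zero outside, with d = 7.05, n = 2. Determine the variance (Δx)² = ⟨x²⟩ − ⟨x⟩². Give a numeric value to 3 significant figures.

Compute ⟨x⟩ and ⟨x²⟩ separately, then (Δx)² = ⟨x²⟩ − ⟨x⟩².
With sin²θ = (1 − cos2θ)/2 on 0 ≤ x ≤ d: ∫sin²(nπx/d) dx = d/2, ∫x·sin²(nπx/d) dx = d²/4, ∫x²·sin²(nπx/d) dx = d³·(1/6 − 1/(4n²π²)); higher powers xᵏ the same way, integrating xᵏ·cos(2nπx/d) by parts.
⟨x⟩ = 3.5250 and ⟨x²⟩ = 15.938.
(Δx)² = 15.938 − (3.5250)² = 3.5124.

3.51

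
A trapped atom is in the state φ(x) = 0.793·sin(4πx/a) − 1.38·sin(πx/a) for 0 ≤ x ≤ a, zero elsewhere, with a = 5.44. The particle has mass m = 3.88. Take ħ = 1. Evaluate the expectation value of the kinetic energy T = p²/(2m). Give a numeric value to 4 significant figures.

T = −(ħ²/2m) d²/dx², so ⟨T⟩ = −(ħ²/2m) ∫ φ*·φ'' dx / ∫|φ|² dx; with m = 3.88.
d²/dx² sin(jπx/a) = −(jπ/a)²·sin(jπx/a); on 0 ≤ x ≤ a, ∫sin²(jπx/a) dx = a/2 and ∫sin(jπx/a)·sin(lπx/a) dx = 0 for j ≠ l, so only diagonal terms survive in ∫|φ|² and ∫φ·φ″; ∫φ·φ′ dx = [φ²/2] between the walls = 0.
State is unnormalized: ∫|φ|² dx = 6.8904, and ∫φ*·(−ħ²/2m · φ'') dx = 1.3988, so ⟨T⟩ = 1.3988 / 6.8904.
⟨T⟩ = 0.20301.

0.2030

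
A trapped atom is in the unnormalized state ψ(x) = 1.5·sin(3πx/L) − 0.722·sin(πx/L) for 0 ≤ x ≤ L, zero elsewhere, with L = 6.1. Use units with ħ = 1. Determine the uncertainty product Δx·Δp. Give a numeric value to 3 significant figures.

Δx = √(⟨x²⟩−⟨x⟩²), Δp = √(⟨p²⟩−⟨p⟩²).
On 0 ≤ x ≤ L (j ≠ l): ∫sin²(jπx/L) dx = L/2, ∫sin(jπx/L)·sin(lπx/L) dx = 0; diagonal moments ∫x·sin²(jπx/L) dx = L²/4, ∫x²·sin²(jπx/L) dx = L³·(1/6 − 1/(4j²π²)); cross terms ∫x·sin(jπx/L)·sin(lπx/L) dx = 0 for j + l even and −4jlL²/(π²(j² − l²)²) for j + l odd, ∫x²·sin(jπx/L)·sin(lπx/L) dx = (−1)^(j+l)·4jlL³/(π²(j² − l²)²); higher powers the same way via product-to-sum and parts. d²/dx² sin(jπx/L) = −(jπ/L)²·sin(jπx/L); on 0 ≤ x ≤ L, ∫sin²(jπx/L) dx = L/2 and ∫sin(jπx/L)·sin(lπx/L) dx = 0 for j ≠ l, so only diagonal terms survive in ∫|ψ|² and ∫ψ·ψ″; ∫ψ·ψ′ dx = [ψ²/2] between the walls = 0.
Normalization: ∫|ψ|² dx = 8.4524.
⟨x⟩ = 3.0500, ⟨x²⟩ = 10.774 ⇒ Δx = 1.2129.
⟨p⟩ = 0.0000, ⟨p²⟩ = 1.9880 ⇒ Δp = 1.4100.
Δx·Δp = 1.7102.

1.71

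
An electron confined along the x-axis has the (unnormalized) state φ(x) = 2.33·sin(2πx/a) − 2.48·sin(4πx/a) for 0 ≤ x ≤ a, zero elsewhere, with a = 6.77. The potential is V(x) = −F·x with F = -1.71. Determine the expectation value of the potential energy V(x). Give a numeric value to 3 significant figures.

5.79

⟨V⟩ = ∫ V(x)·|φ|² dx / ∫|φ|² dx.
On 0 ≤ x ≤ a (j ≠ l): ∫sin²(jπx/a) dx = a/2, ∫sin(jπx/a)·sin(lπx/a) dx = 0; diagonal moments ∫x·sin²(jπx/a) dx = a²/4, ∫x²·sin²(jπx/a) dx = a³·(1/6 − 1/(4j²π²)); cross terms ∫x·sin(jπx/a)·sin(lπx/a) dx = 0 for j + l even and −4jla²/(π²(j² − l²)²) for j + l odd, ∫x²·sin(jπx/a)·sin(lπx/a) dx = (−1)^(j+l)·4jla³/(π²(j² − l²)²); higher powers the same way via product-to-sum and parts.
State is unnormalized: ∫|φ|² dx = 39.196, and ∫φ*·V(x)·φ dx = 226.88, so ⟨V⟩ = 226.88 / 39.196.
⟨V⟩ = 5.7884.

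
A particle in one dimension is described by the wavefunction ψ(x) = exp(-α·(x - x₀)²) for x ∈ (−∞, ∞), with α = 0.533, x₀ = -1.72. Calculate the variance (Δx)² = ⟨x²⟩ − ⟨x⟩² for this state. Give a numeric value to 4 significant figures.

Compute ⟨x⟩ and ⟨x²⟩ separately, then (Δx)² = ⟨x²⟩ − ⟨x⟩².
Gaussian moments (u = x − x₀): ∫u^(2j)·e^(−2αu²) du = (2j−1)!!/(4α)^j · √(π/(2α)), odd powers integrate to 0; here √(π/(2α)) = 1.7167.
Normalization: ∫|ψ|² dx = 1.7167.
⟨x⟩ = -1.7200 and ⟨x²⟩ = 3.4274.
(Δx)² = 3.4274 − (-1.7200)² = 0.46904.

0.4690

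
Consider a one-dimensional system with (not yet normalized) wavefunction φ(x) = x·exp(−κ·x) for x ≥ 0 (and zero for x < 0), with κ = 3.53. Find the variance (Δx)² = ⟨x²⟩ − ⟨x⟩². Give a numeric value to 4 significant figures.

0.06019

Compute ⟨x⟩ and ⟨x²⟩ separately, then (Δx)² = ⟨x²⟩ − ⟨x⟩².
Every integrand reduces to terms xʲ·e^(−2κx) on [0, ∞); use ∫₀^∞ xʲ·e^(−2κx) dx = j!/(2κ)^(j+1).
Normalization: ∫|φ|² dx = 0.0056835.
⟨x⟩ = 0.42493 and ⟨x²⟩ = 0.24075.
(Δx)² = 0.24075 − (0.42493)² = 0.060188.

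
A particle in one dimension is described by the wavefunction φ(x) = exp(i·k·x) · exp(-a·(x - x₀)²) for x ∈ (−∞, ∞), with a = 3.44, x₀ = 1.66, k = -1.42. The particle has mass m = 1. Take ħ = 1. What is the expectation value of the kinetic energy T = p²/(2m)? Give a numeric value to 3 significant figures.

2.73

T = −(ħ²/2m) d²/dx², so ⟨T⟩ = −(ħ²/2m) ∫ φ*·φ'' dx / ∫|φ|² dx; with m = 1.
Gaussian moments (u = x − x₀): ∫u^(2j)·e^(−2au²) du = (2j−1)!!/(4a)^j · √(π/(2a)), odd powers integrate to 0; here √(π/(2a)) = 0.67574. Derivatives: φ′ = (ik − 2au)·φ, φ″ = ((ik − 2au)² − 2a)·φ; the odd-in-u pieces drop out.
State is unnormalized: ∫|φ|² dx = 0.67574, and ∫φ*·(−ħ²/2m · φ'') dx = 1.8436, so ⟨T⟩ = 1.8436 / 0.67574.
⟨T⟩ = 2.7282.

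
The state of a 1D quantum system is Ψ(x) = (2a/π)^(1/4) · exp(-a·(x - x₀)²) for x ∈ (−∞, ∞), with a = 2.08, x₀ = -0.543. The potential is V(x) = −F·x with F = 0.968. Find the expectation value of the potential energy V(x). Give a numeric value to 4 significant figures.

0.5256

⟨V⟩ = ∫ V(x)·|Ψ|² dx.
Gaussian moments (u = x − x₀): ∫u^(2j)·e^(−2au²) du = (2j−1)!!/(4a)^j · √(π/(2a)), odd powers integrate to 0; here √(π/(2a)) = 0.86902.
⟨V⟩ = 0.52562.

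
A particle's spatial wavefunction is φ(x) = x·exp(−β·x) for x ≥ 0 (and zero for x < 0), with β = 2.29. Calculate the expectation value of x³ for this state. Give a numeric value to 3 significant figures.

0.625

⟨x³⟩ = ∫ x³·|φ|² dx / ∫|φ|² dx (integrals over the domain).
Every integrand reduces to terms xʲ·e^(−2βx) on [0, ∞); use ∫₀^∞ xʲ·e^(−2βx) dx = j!/(2β)^(j+1).
State is unnormalized: ∫|φ|² dx = 0.020818, and ∫φ*·x³·φ dx = 0.013001, so ⟨x³⟩ = 0.013001 / 0.020818.
⟨x³⟩ = 0.62453.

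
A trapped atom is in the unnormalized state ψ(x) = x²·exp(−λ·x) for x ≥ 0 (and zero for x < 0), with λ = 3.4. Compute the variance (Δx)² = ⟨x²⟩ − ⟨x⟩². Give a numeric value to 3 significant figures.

Compute ⟨x⟩ and ⟨x²⟩ separately, then (Δx)² = ⟨x²⟩ − ⟨x⟩².
Every integrand reduces to terms xʲ·e^(−2λx) on [0, ∞); use ∫₀^∞ xʲ·e^(−2λx) dx = j!/(2λ)^(j+1).
Normalization: ∫|ψ|² dx = 0.0016507.
⟨x⟩ = 0.73529 and ⟨x²⟩ = 0.64879.
(Δx)² = 0.64879 − (0.73529)² = 0.10813.

0.108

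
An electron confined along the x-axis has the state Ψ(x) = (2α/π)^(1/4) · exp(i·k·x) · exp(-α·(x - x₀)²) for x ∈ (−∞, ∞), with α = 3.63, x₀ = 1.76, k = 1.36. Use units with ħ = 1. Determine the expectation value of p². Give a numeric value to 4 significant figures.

5.480

p² Ψ = −ħ² d²Ψ/dx²; ⟨p²⟩ = −ħ² ∫ Ψ*·Ψ'' dx.
Gaussian moments (u = x − x₀): ∫u^(2j)·e^(−2αu²) du = (2j−1)!!/(4α)^j · √(π/(2α)), odd powers integrate to 0; here √(π/(2α)) = 0.65782. Derivatives: Ψ′ = (ik − 2αu)·Ψ, Ψ″ = ((ik − 2αu)² − 2α)·Ψ; the odd-in-u pieces drop out.
⟨p²⟩ = 5.4796.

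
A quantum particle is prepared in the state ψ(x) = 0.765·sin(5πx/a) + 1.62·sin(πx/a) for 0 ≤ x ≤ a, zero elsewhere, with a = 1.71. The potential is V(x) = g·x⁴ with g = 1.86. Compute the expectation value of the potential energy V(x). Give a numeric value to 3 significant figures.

⟨V⟩ = ∫ V(x)·|ψ|² dx / ∫|ψ|² dx.
On 0 ≤ x ≤ a (j ≠ l): ∫sin²(jπx/a) dx = a/2, ∫sin(jπx/a)·sin(lπx/a) dx = 0; diagonal moments ∫x·sin²(jπx/a) dx = a²/4, ∫x²·sin²(jπx/a) dx = a³·(1/6 − 1/(4j²π²)); cross terms ∫x·sin(jπx/a)·sin(lπx/a) dx = 0 for j + l even and −4jla²/(π²(j² − l²)²) for j + l odd, ∫x²·sin(jπx/a)·sin(lπx/a) dx = (−1)^(j+l)·4jla³/(π²(j² − l²)²); higher powers the same way via product-to-sum and parts.
State is unnormalized: ∫|ψ|² dx = 2.7442, and ∫ψ*·V(x)·ψ dx = 6.0787, so ⟨V⟩ = 6.0787 / 2.7442.
⟨V⟩ = 2.2151.

2.22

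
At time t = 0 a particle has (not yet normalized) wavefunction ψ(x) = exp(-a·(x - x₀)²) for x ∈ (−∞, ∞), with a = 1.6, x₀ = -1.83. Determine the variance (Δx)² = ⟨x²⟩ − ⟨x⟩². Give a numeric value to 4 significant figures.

Compute ⟨x⟩ and ⟨x²⟩ separately, then (Δx)² = ⟨x²⟩ − ⟨x⟩².
Gaussian moments (u = x − x₀): ∫u^(2j)·e^(−2au²) du = (2j−1)!!/(4a)^j · √(π/(2a)), odd powers integrate to 0; here √(π/(2a)) = 0.99083.
Normalization: ∫|ψ|² dx = 0.99083.
⟨x⟩ = -1.8300 and ⟨x²⟩ = 3.5052.
(Δx)² = 3.5052 − (-1.8300)² = 0.15625.

0.1563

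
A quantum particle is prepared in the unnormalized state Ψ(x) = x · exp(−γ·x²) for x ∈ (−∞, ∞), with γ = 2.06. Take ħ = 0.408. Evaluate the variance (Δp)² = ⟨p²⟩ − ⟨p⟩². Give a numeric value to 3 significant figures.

Compute ⟨p⟩ and ⟨p²⟩ separately; (Δp)² = ⟨p²⟩ − ⟨p⟩².
Expand each integrand as polynomial × e^(−2γx²) and use ∫x^(2j)·e^(−2γx²) dx = (2j−1)!!/(4γ)^j · √(π/(2γ)), odd powers → 0; here √(π/(2γ)) = 0.87323. Differentiate with the product rule, d/dx e^(−γx²) = −2γx·e^(−γx²).
Normalization: ∫|Ψ|² dx = 0.10597.
⟨p⟩ = 0.0000 and ⟨p²⟩ = 1.0287.
(Δp)² = 1.0287 − (0.0000)² = 1.0287.

1.03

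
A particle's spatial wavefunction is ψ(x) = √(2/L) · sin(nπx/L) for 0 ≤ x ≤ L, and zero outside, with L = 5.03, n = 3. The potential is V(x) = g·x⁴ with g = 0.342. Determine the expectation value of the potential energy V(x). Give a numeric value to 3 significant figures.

⟨V⟩ = ∫ V(x)·|ψ|² dx.
With sin²θ = (1 − cos2θ)/2 on 0 ≤ x ≤ L: ∫sin²(nπx/L) dx = L/2, ∫x·sin²(nπx/L) dx = L²/4, ∫x²·sin²(nπx/L) dx = L³·(1/6 − 1/(4n²π²)); higher powers xᵏ the same way, integrating xᵏ·cos(2nπx/L) by parts.
⟨V⟩ = 41.362.

41.4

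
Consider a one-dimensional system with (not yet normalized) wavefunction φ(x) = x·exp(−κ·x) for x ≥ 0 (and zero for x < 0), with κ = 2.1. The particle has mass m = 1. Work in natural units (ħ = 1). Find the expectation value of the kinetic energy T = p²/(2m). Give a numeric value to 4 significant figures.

T = −(ħ²/2m) d²/dx², so ⟨T⟩ = −(ħ²/2m) ∫ φ*·φ'' dx / ∫|φ|² dx; with m = 1.
Differentiate x·exp(−κ·x) with the product rule; every integrand then reduces to terms xʲ·e^(−2κx) on [0, ∞), with ∫₀^∞ xʲ·e^(−2κx) dx = j!/(2κ)^(j+1).
State is unnormalized: ∫|φ|² dx = 0.026995, and ∫φ*·(−ħ²/2m · φ'') dx = 0.059524, so ⟨T⟩ = 0.059524 / 0.026995.
⟨T⟩ = 2.2050.

2.205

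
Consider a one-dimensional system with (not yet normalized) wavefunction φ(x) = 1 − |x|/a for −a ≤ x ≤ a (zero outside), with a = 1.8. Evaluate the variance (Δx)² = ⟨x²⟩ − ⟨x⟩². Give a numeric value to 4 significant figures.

Compute ⟨x⟩ and ⟨x²⟩ separately, then (Δx)² = ⟨x²⟩ − ⟨x⟩².
φ is even, so ∫ over [−a, a] = 2∫₀ᵃ with φ = 1 − x/a there: ∫₀ᵃ (1 − x/a)² dx = a/3, ∫₀ᵃ x²(1 − x/a)² dx = a³/30, ∫₀ᵃ x⁴(1 − x/a)² dx = a⁵/105.
Normalization: ∫|φ|² dx = 1.2000.
⟨x⟩ = 0.0000 and ⟨x²⟩ = 0.32400.
(Δx)² = 0.32400 − (0.0000)² = 0.32400.

0.3240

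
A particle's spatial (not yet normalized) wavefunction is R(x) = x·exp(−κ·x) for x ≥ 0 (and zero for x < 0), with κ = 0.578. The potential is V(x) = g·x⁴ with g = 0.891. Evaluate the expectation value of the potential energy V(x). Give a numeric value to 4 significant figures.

179.6

⟨V⟩ = ∫ V(x)·|R|² dx / ∫|R|² dx.
Every integrand reduces to terms xʲ·e^(−2κx) on [0, ∞); use ∫₀^∞ xʲ·e^(−2κx) dx = j!/(2κ)^(j+1).
State is unnormalized: ∫|R|² dx = 1.2947, and ∫R*·V(x)·R dx = 232.54, so ⟨V⟩ = 232.54 / 1.2947.
⟨V⟩ = 179.62.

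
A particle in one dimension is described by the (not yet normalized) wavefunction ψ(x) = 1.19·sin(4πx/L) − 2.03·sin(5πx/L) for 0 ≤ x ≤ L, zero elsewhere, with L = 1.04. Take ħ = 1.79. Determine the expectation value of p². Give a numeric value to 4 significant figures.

p² ψ = −ħ² d²ψ/dx²; ⟨p²⟩ = −ħ² ∫ ψ*·ψ'' dx / ∫|ψ|² dx.
d²/dx² sin(jπx/L) = −(jπ/L)²·sin(jπx/L); on 0 ≤ x ≤ L, ∫sin²(jπx/L) dx = L/2 and ∫sin(jπx/L)·sin(lπx/L) dx = 0 for j ≠ l, so only diagonal terms survive in ∫|ψ|² and ∫ψ·ψ″; ∫ψ·ψ′ dx = [ψ²/2] between the walls = 0.
State is unnormalized: ∫|ψ|² dx = 2.8792, and ∫ψ*·(−ħ² ψ'') dx = 1910.8, so ⟨p²⟩ = 1910.8 / 2.8792.
⟨p²⟩ = 663.64.

663.6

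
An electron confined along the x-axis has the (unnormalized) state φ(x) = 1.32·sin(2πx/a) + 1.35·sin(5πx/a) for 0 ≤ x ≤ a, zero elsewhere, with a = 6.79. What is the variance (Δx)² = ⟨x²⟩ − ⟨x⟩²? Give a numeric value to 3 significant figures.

3.49

Compute ⟨x⟩ and ⟨x²⟩ separately, then (Δx)² = ⟨x²⟩ − ⟨x⟩².
On 0 ≤ x ≤ a (j ≠ l): ∫sin²(jπx/a) dx = a/2, ∫sin(jπx/a)·sin(lπx/a) dx = 0; diagonal moments ∫x·sin²(jπx/a) dx = a²/4, ∫x²·sin²(jπx/a) dx = a³·(1/6 − 1/(4j²π²)); cross terms ∫x·sin(jπx/a)·sin(lπx/a) dx = 0 for j + l even and −4jla²/(π²(j² − l²)²) for j + l odd, ∫x²·sin(jπx/a)·sin(lπx/a) dx = (−1)^(j+l)·4jla³/(π²(j² − l²)²); higher powers the same way via product-to-sum and parts.
Normalization: ∫|φ|² dx = 12.103.
⟨x⟩ = 3.2702 and ⟨x²⟩ = 14.188.
(Δx)² = 14.188 − (3.2702)² = 3.4933.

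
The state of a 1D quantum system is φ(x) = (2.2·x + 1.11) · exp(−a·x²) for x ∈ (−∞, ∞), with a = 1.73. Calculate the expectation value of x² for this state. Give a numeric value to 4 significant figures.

⟨x²⟩ = ∫ x²·|φ|² dx / ∫|φ|² dx (integrals over the domain).
Expand each integrand as polynomial × e^(−2ax²) and use ∫x^(2j)·e^(−2ax²) dx = (2j−1)!!/(4a)^j · √(π/(2a)), odd powers → 0; here √(π/(2a)) = 0.95288.
State is unnormalized: ∫|φ|² dx = 1.8405, and ∫φ*·x²·φ dx = 0.45859, so ⟨x²⟩ = 0.45859 / 1.8405.
⟨x²⟩ = 0.24916.

0.2492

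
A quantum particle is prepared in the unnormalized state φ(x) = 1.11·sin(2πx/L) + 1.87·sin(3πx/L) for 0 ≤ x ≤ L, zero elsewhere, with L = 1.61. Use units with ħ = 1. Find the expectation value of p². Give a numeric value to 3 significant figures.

29.3

p² φ = −ħ² d²φ/dx²; ⟨p²⟩ = −ħ² ∫ φ*·φ'' dx / ∫|φ|² dx.
d²/dx² sin(jπx/L) = −(jπ/L)²·sin(jπx/L); on 0 ≤ x ≤ L, ∫sin²(jπx/L) dx = L/2 and ∫sin(jπx/L)·sin(lπx/L) dx = 0 for j ≠ l, so only diagonal terms survive in ∫|φ|² and ∫φ·φ″; ∫φ·φ′ dx = [φ²/2] between the walls = 0.
State is unnormalized: ∫|φ|² dx = 3.8068, and ∫φ*·(−ħ² φ'') dx = 111.57, so ⟨p²⟩ = 111.57 / 3.8068.
⟨p²⟩ = 29.308.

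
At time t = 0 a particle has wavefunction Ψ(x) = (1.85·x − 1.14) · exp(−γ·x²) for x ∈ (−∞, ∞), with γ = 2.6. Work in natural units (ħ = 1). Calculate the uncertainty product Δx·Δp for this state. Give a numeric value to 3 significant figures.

Δx = √(⟨x²⟩−⟨x⟩²), Δp = √(⟨p²⟩−⟨p⟩²).
Expand each integrand as polynomial × e^(−2γx²) and use ∫x^(2j)·e^(−2γx²) dx = (2j−1)!!/(4γ)^j · √(π/(2γ)), odd powers → 0; here √(π/(2γ)) = 0.77727. Differentiate with the product rule, d/dx e^(−γx²) = −2γx·e^(−γx²).
Normalization: ∫|Ψ|² dx = 1.2659.
⟨x⟩ = -0.24902, ⟨x²⟩ = 0.13501 ⇒ Δx = 0.27018.
⟨p⟩ = 0.0000, ⟨p²⟩ = 3.6507 ⇒ Δp = 1.9107.
Δx·Δp = 0.51624.

0.516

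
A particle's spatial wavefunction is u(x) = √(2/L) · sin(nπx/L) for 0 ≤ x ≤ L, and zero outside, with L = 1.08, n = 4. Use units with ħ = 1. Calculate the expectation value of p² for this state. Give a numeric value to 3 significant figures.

135.

p² u = −ħ² d²u/dx²; ⟨p²⟩ = −ħ² ∫ u*·u'' dx.
d/dx sin(nπx/L) = (nπ/L)·cos(nπx/L) and d²/dx² sin(nπx/L) = −(nπ/L)²·sin(nπx/L); on 0 ≤ x ≤ L, ∫sin²(nπx/L) dx = L/2 and ∫sin(nπx/L)·cos(nπx/L) dx = 0.
⟨p²⟩ = 135.39.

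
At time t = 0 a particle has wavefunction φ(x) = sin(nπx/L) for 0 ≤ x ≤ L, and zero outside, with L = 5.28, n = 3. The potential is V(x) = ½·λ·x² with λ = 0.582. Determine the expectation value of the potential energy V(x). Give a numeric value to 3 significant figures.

⟨V⟩ = ∫ V(x)·|φ|² dx / ∫|φ|² dx.
With sin²θ = (1 − cos2θ)/2 on 0 ≤ x ≤ L: ∫sin²(nπx/L) dx = L/2, ∫x·sin²(nπx/L) dx = L²/4, ∫x²·sin²(nπx/L) dx = L³·(1/6 − 1/(4n²π²)); higher powers xᵏ the same way, integrating xᵏ·cos(2nπx/L) by parts.
State is unnormalized: ∫|φ|² dx = 2.6400, and ∫φ*·V(x)·φ dx = 7.0185, so ⟨V⟩ = 7.0185 / 2.6400.
⟨V⟩ = 2.6585.

2.66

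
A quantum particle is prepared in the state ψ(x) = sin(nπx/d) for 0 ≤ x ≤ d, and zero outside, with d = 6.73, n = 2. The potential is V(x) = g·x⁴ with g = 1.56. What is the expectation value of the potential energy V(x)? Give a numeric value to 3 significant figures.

⟨V⟩ = ∫ V(x)·|ψ|² dx / ∫|ψ|² dx.
With sin²θ = (1 − cos2θ)/2 on 0 ≤ x ≤ d: ∫sin²(nπx/d) dx = d/2, ∫x·sin²(nπx/d) dx = d²/4, ∫x²·sin²(nπx/d) dx = d³·(1/6 − 1/(4n²π²)); higher powers xᵏ the same way, integrating xᵏ·cos(2nπx/d) by parts.
State is unnormalized: ∫|ψ|² dx = 3.3650, and ∫ψ*·V(x)·ψ dx = 1891.4, so ⟨V⟩ = 1891.4 / 3.3650.
⟨V⟩ = 562.07.

562.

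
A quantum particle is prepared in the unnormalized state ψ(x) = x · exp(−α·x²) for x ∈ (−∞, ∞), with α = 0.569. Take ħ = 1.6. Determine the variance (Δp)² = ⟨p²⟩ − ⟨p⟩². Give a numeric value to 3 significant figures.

4.37

Compute ⟨p⟩ and ⟨p²⟩ separately; (Δp)² = ⟨p²⟩ − ⟨p⟩².
Expand each integrand as polynomial × e^(−2αx²) and use ∫x^(2j)·e^(−2αx²) dx = (2j−1)!!/(4α)^j · √(π/(2α)), odd powers → 0; here √(π/(2α)) = 1.6615. Differentiate with the product rule, d/dx e^(−αx²) = −2αx·e^(−αx²).
Normalization: ∫|ψ|² dx = 0.73001.
⟨p⟩ = 0.0000 and ⟨p²⟩ = 4.3699.
(Δp)² = 4.3699 − (0.0000)² = 4.3699.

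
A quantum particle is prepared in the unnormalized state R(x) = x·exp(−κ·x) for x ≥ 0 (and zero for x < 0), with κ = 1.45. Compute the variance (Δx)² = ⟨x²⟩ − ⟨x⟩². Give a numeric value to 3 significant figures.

Compute ⟨x⟩ and ⟨x²⟩ separately, then (Δx)² = ⟨x²⟩ − ⟨x⟩².
Every integrand reduces to terms xʲ·e^(−2κx) on [0, ∞); use ∫₀^∞ xʲ·e^(−2κx) dx = j!/(2κ)^(j+1).
Normalization: ∫|R|² dx = 0.082004.
⟨x⟩ = 1.0345 and ⟨x²⟩ = 1.4269.
(Δx)² = 1.4269 − (1.0345)² = 0.35672.

0.357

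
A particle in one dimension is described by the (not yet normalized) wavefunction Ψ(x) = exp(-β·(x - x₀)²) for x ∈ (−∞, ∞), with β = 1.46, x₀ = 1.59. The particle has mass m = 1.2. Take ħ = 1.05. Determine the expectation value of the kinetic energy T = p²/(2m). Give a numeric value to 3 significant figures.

0.671

T = −(ħ²/2m) d²/dx², so ⟨T⟩ = −(ħ²/2m) ∫ Ψ*·Ψ'' dx / ∫|Ψ|² dx; with m = 1.2.
Gaussian moments (u = x − x₀): ∫u^(2j)·e^(−2βu²) du = (2j−1)!!/(4β)^j · √(π/(2β)), odd powers integrate to 0; here √(π/(2β)) = 1.0373. Derivatives: d/dx e^(−βu²) = −2βu·e^(−βu²), d²/dx² e^(−βu²) = (4β²u² − 2β)·e^(−βu²).
State is unnormalized: ∫|Ψ|² dx = 1.0373, and ∫Ψ*·(−ħ²/2m · Ψ'') dx = 0.69567, so ⟨T⟩ = 0.69567 / 1.0373.
⟨T⟩ = 0.67069.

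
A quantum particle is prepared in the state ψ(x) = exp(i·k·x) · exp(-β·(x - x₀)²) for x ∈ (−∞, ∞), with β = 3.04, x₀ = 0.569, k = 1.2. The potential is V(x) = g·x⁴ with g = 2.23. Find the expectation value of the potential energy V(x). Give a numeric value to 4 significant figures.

⟨V⟩ = ∫ V(x)·|ψ|² dx / ∫|ψ|² dx.
Gaussian moments (u = x − x₀): ∫u^(2j)·e^(−2βu²) du = (2j−1)!!/(4β)^j · √(π/(2β)), odd powers integrate to 0; here √(π/(2β)) = 0.71882.
State is unnormalized: ∫|ψ|² dx = 0.71882, and ∫ψ*·V(x)·ψ dx = 0.45663, so ⟨V⟩ = 0.45663 / 0.71882.
⟨V⟩ = 0.63524.

0.6352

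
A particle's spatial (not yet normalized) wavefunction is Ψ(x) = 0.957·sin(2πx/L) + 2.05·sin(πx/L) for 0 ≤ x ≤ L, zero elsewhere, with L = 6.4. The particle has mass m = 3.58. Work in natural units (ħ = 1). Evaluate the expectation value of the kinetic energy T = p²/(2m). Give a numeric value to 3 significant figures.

T = −(ħ²/2m) d²/dx², so ⟨T⟩ = −(ħ²/2m) ∫ Ψ*·Ψ'' dx / ∫|Ψ|² dx; with m = 3.58.
d²/dx² sin(jπx/L) = −(jπ/L)²·sin(jπx/L); on 0 ≤ x ≤ L, ∫sin²(jπx/L) dx = L/2 and ∫sin(jπx/L)·sin(lπx/L) dx = 0 for j ≠ l, so only diagonal terms survive in ∫|Ψ|² and ∫Ψ·Ψ″; ∫Ψ·Ψ′ dx = [Ψ²/2] between the walls = 0.
State is unnormalized: ∫|Ψ|² dx = 16.379, and ∫Ψ*·(−ħ²/2m · Ψ'') dx = 0.84708, so ⟨T⟩ = 0.84708 / 16.379.
⟨T⟩ = 0.051718.

0.0517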